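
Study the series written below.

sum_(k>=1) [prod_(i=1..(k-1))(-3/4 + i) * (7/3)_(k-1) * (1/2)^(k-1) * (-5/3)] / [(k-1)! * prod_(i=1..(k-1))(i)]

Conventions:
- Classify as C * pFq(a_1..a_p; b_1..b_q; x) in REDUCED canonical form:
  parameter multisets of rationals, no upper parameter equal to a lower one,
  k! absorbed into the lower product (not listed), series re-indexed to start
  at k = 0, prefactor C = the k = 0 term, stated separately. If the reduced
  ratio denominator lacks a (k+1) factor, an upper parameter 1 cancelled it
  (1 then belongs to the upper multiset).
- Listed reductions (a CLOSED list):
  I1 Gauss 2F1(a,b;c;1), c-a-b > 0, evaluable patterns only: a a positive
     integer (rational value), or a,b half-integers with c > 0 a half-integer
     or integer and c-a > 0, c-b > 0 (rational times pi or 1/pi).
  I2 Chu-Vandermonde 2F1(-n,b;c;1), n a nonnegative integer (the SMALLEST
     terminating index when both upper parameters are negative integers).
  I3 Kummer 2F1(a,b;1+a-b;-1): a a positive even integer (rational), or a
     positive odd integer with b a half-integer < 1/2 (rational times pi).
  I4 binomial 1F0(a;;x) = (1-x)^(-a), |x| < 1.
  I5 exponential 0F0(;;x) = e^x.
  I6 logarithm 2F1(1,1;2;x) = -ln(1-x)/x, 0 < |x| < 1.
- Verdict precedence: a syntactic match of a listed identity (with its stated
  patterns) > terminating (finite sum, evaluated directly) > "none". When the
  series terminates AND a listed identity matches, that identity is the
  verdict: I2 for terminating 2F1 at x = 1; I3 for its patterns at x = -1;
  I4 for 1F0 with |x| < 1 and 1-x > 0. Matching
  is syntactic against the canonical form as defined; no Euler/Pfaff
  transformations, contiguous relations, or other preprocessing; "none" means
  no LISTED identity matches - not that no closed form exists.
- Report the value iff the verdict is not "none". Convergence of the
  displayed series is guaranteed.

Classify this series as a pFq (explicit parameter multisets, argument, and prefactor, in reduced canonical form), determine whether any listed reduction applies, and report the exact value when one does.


The tell: from the first term -5/3: the denominator's factorial ratio (C = -5/3) is a lower Pochhammer.
Ratio: r(k) = (1/2) * (k+1/4) (k+7/3) / [(k+1) (k+1)] - rational in k, leading ratio (1/2); with t_0 = -5/3, classification follows.

x = 1/2 here; the reduced form reads 2F1, upper {1/4, 7/3}, lower {1}, C = -5/3. Verdict: none. A 2F1 with upper {1/4, 7/3} fits none of I1-I6 at x = 1/2; the sum runs forever.


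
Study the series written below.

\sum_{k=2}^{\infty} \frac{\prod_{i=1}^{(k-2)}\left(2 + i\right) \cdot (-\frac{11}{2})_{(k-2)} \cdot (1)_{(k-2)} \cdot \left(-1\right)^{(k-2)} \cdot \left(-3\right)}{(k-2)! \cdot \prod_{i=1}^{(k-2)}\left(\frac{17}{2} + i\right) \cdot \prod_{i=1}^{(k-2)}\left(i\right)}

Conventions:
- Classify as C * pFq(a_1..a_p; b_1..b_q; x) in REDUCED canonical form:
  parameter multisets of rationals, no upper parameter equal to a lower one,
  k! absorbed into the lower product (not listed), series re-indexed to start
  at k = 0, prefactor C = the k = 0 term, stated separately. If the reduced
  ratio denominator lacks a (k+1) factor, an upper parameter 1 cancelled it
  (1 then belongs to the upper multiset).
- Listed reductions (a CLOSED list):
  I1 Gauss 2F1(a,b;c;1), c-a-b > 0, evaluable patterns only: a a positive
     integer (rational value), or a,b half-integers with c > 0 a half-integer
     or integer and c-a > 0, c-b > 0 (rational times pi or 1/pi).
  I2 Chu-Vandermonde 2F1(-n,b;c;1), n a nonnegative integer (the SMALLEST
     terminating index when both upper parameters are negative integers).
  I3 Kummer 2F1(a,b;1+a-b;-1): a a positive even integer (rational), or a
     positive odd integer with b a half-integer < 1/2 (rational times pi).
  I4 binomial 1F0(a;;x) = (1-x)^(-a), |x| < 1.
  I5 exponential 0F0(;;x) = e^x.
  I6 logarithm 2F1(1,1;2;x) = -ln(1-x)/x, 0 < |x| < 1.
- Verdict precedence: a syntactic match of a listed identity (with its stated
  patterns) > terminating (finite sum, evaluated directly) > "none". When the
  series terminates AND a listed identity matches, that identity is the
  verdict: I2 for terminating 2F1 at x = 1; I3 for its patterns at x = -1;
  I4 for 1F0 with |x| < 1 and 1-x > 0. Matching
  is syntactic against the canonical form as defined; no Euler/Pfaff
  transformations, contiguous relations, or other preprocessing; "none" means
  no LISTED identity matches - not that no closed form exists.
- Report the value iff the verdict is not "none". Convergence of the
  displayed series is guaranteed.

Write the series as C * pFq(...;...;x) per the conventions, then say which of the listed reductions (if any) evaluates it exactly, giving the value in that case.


Key observation: t_0 = -3 here, and the running product (C = -3) telescopes to a rising factorial.
Consecutive-term ratio: r(k) = -1 * (k-\frac{11}{2}) (k+3) / [(k+\frac{19}{2}) (k+1)] ; factor over Q: parameters, x = -1, and C = -3.

x = -1 here; the reduced form reads 2F1, upper {-\frac{11}{2}, 3}, lower {\frac{19}{2}}, C = -3. Verdict at x = -1: the Kummer evaluation I3 matches (x = -1; c = \frac{19}{2} equals 1+a-b for upper {-\frac{11}{2}, 3}: listed pattern). Its exact value is \left(-\frac{328185}{65536}\right) \cdot \pi.


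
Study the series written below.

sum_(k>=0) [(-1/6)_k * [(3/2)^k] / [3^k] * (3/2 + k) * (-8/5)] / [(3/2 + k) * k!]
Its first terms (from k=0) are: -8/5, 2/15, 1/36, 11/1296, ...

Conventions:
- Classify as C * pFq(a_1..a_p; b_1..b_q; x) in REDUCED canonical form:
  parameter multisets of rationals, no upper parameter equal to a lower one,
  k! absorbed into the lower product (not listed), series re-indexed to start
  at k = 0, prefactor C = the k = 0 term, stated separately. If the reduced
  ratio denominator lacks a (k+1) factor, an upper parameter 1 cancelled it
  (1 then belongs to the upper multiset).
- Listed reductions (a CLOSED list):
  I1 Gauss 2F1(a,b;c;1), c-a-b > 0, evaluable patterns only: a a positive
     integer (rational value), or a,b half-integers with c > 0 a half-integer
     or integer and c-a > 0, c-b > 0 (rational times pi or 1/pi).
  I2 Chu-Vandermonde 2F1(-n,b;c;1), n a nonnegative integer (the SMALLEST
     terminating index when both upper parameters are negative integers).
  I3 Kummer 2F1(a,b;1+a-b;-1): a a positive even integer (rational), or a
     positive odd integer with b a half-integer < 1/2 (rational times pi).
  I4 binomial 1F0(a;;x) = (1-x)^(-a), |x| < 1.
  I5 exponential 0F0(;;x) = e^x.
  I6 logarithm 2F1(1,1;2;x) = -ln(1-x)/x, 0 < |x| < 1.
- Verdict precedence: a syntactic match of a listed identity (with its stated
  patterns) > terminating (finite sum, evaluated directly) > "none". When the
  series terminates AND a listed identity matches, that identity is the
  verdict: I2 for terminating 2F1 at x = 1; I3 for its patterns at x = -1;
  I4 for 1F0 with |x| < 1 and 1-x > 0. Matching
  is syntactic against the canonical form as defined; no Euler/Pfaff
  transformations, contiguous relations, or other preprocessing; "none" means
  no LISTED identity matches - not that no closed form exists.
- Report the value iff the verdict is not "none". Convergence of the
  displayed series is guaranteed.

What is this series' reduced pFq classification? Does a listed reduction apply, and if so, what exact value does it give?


Structural cue: from the first term -8/5: the factor k + 3/2 cancels (top and bottom), leaving C = -8/5, x = 1/2.
Step ratio: r(k) = (1/2) * (k-1/6) / [(k+1)] ; factor over Q: parameters, x = (1/2), and C = -8/5.

x = 1/2 here; the reduced form reads 1F0, upper {-1/6}, lower {-}, C = -8/5. Verdict at x = 1/2: the I4 binomial reduction matches (the 1F0 binomial series: exponent 1/6, x = 1/2). Hence: (-8/5) * (1/2)^(1/6).


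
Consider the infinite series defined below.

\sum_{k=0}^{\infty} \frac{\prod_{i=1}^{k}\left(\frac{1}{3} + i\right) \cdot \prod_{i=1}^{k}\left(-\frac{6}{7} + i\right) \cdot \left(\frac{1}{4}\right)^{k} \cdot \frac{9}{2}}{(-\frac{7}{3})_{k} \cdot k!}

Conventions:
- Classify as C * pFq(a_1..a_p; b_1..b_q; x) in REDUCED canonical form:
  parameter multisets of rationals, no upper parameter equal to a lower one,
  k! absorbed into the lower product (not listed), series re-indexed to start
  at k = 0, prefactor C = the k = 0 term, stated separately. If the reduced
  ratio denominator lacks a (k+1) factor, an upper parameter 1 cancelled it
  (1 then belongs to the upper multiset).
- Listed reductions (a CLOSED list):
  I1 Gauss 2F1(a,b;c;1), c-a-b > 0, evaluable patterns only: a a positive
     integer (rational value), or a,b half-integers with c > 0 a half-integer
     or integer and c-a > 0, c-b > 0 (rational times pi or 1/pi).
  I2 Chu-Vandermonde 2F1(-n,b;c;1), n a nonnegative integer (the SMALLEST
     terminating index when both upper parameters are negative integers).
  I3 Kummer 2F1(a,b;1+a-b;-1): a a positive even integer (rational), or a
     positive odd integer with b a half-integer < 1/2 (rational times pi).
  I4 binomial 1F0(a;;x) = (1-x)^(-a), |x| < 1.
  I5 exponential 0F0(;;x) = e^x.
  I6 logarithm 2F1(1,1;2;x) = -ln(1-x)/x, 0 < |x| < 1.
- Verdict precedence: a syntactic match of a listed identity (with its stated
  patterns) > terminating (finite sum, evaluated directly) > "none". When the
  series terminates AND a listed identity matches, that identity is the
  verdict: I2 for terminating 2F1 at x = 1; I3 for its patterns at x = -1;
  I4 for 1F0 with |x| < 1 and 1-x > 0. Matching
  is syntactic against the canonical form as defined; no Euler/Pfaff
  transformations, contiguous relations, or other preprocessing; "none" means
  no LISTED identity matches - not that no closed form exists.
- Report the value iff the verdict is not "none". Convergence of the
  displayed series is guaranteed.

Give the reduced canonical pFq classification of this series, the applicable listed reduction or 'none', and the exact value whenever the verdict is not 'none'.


Canonical form: C = \frac{9}{2} times 2F1 with upper {\frac{1}{7}, \frac{4}{3}}, lower {-\frac{7}{3}}, x = \frac{1}{4}. Verdict: no listed reduction: x = \frac{1}{4} and upper {\frac{1}{7}, \frac{4}{3}} fail every I1-I6 pattern.

Structural cue: from the first term \frac{9}{2}: the running product (prefactor 9/2) telescopes to a rising factorial.
Ratio: r(k) = \frac{1}{4} * (k+\frac{1}{7}) (k+\frac{4}{3}) / [(k-\frac{7}{3}) (k+1)] - poly over poly, x = \frac{1}{4} from leading terms; C = \frac{9}{2} at k = 0.


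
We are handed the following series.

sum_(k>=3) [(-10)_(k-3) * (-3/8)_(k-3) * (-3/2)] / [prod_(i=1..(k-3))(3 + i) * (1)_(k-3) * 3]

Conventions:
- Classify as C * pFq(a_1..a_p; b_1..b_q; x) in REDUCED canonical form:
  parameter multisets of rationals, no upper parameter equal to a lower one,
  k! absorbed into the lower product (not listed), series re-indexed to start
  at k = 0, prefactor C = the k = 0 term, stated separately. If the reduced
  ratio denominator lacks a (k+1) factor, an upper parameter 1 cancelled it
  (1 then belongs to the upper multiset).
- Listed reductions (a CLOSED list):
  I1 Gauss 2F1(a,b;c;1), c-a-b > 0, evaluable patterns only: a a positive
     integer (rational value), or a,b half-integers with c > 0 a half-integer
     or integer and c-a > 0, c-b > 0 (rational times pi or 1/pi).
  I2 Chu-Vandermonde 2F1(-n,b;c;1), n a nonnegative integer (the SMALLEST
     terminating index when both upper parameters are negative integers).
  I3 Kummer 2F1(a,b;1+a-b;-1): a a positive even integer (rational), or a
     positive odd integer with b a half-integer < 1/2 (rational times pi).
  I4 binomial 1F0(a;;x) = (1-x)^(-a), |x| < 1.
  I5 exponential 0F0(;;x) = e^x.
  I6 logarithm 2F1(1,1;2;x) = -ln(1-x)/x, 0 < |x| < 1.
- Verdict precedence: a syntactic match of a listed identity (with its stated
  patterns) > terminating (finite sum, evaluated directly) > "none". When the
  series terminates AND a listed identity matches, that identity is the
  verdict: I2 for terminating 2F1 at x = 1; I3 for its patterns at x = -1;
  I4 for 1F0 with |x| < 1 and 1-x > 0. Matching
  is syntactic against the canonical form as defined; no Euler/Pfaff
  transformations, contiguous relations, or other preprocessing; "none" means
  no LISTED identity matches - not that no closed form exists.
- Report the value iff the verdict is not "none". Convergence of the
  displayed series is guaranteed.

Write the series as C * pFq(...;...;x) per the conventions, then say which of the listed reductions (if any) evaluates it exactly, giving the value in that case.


Structural cue: t_0 = -1/2 here, and the lower running product (C = -1/2, x = 1) is a rising factorial.
Consecutive-term ratio: r(k) = 1 * (k-10) (k-3/8) / [(k+4) (k+1)] - rational in k. x = 1; t_0 = -1/2; negate the roots.

This is -1/2 * 2F1(-10, -3/8; 4; 1) in reduced canonical form. Verdict: the Chu-Vandermonde identity I2 applies (terminating 2F1 at x = 1 with n = 10, b = -3/8, c = 4). Hence: -898202181905/1099511627776.


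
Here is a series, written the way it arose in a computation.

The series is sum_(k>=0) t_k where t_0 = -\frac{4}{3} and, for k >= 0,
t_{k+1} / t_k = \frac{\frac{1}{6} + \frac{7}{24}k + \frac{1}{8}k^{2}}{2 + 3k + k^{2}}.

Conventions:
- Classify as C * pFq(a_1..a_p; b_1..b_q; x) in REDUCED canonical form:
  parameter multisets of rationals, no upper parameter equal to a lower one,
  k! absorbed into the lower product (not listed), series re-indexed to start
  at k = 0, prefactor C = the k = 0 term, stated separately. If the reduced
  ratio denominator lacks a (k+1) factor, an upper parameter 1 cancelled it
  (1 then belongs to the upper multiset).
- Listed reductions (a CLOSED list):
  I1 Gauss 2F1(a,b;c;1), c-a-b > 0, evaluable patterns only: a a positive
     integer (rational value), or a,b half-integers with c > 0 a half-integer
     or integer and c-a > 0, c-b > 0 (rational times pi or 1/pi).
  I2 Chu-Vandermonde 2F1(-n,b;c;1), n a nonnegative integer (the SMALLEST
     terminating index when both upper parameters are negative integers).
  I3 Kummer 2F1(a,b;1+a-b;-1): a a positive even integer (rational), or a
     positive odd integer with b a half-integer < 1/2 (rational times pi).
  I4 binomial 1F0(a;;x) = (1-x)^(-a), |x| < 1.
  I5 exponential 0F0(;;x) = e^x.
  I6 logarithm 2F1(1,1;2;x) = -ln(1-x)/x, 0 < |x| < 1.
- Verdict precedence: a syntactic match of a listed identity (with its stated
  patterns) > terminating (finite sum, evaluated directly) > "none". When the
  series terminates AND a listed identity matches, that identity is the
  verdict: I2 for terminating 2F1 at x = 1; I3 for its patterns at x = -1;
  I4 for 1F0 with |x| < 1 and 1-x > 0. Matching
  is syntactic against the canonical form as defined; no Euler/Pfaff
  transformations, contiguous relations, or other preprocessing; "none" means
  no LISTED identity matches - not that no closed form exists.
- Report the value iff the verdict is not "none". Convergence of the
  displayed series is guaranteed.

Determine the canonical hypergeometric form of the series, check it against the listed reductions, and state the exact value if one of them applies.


Canonical form: C = -\frac{4}{3} times 2F1 with upper {1, \frac{4}{3}}, lower {2}, x = \frac{1}{8}. Verdict: none - at argument \frac{1}{8} the multisets {1, \frac{4}{3}} ; {2} match no listed identity.

The tell: from the first term -\frac{4}{3}: factor the ratio over Q (C = -4/3, x = 1/8): negated roots = parameters.
Consecutive-term ratio: r(k) = \frac{1}{8} * (k+1) (k+\frac{4}{3}) / [(k+2) (k+1)] - rational in k. x = \frac{1}{8}; t_0 = -\frac{4}{3}; negate the roots.


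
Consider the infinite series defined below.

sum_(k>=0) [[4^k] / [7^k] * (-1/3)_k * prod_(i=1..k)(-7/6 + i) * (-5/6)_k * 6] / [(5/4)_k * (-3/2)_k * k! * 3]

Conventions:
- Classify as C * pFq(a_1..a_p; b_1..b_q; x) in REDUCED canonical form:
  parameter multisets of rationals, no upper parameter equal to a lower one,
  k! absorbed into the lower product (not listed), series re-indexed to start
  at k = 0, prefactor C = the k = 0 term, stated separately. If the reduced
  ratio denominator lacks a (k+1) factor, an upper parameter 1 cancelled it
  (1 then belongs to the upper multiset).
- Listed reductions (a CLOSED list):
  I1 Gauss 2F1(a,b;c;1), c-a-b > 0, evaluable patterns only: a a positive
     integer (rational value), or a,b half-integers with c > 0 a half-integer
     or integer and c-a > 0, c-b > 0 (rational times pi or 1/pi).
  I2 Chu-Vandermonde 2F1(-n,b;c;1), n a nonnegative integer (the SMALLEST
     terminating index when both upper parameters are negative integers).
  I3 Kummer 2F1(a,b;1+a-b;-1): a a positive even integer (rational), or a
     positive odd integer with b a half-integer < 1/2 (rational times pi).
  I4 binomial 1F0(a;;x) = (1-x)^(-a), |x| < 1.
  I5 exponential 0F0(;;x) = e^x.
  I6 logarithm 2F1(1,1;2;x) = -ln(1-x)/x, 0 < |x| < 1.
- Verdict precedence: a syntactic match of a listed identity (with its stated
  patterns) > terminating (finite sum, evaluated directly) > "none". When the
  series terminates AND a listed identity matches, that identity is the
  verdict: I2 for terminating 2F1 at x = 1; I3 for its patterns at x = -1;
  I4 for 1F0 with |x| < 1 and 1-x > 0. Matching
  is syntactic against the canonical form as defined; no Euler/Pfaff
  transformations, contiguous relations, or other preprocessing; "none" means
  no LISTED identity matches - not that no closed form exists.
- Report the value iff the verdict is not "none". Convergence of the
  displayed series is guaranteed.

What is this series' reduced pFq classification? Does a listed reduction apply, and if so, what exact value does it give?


The series (x = 4/7) is 3F2: upper {-5/6, -1/3, -1/6}, lower {-3/2, 5/4}, prefactor 2. Verdict: none - this 3F2 at x = 4/7 matches no listed pattern, and upper {-5/6, -1/3, -1/6} holds no stopper.

Key step: from the first term 2: the constant factors (C = 2, x = 4/7) combine into one prefactor.
Ratio: r(k) = (4/7) * (k-5/6) (k-1/3) (k-1/6) / [(k-3/2) (k+5/4) (k+1)] - poly over poly, x = (4/7) from leading terms; C = 2 at k = 0.


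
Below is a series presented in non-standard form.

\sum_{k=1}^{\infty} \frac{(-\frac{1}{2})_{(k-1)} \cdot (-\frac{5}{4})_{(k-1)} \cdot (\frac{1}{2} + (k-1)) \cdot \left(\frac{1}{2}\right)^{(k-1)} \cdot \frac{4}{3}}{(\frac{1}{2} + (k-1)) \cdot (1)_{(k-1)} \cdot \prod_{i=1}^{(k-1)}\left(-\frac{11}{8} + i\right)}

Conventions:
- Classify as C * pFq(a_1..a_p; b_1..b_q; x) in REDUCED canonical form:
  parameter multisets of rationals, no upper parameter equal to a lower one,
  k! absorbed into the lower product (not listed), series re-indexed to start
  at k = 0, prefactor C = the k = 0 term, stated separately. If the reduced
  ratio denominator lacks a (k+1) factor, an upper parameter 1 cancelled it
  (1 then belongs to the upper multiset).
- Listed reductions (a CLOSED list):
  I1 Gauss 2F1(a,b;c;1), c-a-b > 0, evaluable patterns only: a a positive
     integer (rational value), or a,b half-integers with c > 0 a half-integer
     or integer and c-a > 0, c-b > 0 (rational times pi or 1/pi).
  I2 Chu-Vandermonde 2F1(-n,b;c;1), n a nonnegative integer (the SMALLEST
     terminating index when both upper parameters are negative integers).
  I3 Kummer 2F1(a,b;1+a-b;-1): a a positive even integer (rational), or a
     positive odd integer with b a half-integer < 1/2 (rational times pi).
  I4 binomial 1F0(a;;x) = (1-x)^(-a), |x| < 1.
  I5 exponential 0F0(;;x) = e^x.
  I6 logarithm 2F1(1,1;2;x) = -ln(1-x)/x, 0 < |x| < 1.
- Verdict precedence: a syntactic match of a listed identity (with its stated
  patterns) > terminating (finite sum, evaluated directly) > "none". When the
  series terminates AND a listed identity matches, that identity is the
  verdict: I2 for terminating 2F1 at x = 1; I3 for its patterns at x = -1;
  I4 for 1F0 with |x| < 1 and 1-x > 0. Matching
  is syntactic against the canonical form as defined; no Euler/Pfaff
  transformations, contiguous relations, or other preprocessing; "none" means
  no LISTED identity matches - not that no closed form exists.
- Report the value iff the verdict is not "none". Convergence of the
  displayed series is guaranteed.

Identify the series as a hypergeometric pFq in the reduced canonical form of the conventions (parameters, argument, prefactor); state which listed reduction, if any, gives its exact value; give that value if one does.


This is \frac{4}{3} * 2F1(-\frac{5}{4}, -\frac{1}{2}; -\frac{3}{8}; \frac{1}{2}) in reduced canonical form. Verdict: none - at argument \frac{1}{2} the multisets {-\frac{5}{4}, -\frac{1}{2}} ; {-\frac{3}{8}} match no listed identity.

Key observation: t_0 = \frac{4}{3} here, and the lower running product (C = 4/3, x = 1/2) is a rising factorial.
Ratio: r(k) = \frac{1}{2} * (k-\frac{5}{4}) (k-\frac{1}{2}) / [(k-\frac{3}{8}) (k+1)] - poly over poly, x = \frac{1}{2} from leading terms; C = \frac{4}{3} at k = 0.


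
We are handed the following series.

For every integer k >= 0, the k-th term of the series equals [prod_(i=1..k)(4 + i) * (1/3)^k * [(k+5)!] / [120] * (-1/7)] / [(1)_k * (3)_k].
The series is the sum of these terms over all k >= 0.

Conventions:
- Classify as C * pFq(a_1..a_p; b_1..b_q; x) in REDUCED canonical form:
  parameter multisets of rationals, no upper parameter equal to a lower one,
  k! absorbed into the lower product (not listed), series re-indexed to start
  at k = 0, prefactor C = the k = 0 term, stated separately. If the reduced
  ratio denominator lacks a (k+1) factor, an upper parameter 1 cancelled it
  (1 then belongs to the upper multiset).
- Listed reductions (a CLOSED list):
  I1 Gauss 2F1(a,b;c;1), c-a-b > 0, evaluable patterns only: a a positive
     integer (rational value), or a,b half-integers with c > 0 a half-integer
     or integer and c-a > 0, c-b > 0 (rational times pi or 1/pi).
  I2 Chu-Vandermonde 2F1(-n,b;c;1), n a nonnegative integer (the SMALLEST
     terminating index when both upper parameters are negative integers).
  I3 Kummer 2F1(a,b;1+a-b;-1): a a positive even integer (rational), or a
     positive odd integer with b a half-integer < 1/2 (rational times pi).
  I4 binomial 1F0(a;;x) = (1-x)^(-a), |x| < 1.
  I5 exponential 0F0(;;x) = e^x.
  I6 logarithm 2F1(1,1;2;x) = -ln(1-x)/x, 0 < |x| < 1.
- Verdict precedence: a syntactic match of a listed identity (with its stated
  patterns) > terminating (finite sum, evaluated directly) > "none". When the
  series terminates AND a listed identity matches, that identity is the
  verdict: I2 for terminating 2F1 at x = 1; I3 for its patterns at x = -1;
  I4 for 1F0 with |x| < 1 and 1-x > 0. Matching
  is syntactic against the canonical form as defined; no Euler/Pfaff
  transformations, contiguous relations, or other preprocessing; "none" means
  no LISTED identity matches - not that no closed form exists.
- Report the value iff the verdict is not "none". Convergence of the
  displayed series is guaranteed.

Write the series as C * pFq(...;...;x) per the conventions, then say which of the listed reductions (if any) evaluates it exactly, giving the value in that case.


At argument 1/3: a 2F1 with upper {5, 6}, lower {3}, scaled by C = -1/7. Verdict: none - at argument 1/3 the multisets {5, 6} ; {3} match no listed identity.

The tell: with t_0 = -1/7, the factorial ratio (prefactor -1/7) (k+a-1)!/(a-1)! is a rising factorial (a)_k.
Ratio: r(k) = (1/3) * (k+5) (k+6) / [(k+3) (k+1)] - rational; roots negated = parameters, x = (1/3), C = -1/7.


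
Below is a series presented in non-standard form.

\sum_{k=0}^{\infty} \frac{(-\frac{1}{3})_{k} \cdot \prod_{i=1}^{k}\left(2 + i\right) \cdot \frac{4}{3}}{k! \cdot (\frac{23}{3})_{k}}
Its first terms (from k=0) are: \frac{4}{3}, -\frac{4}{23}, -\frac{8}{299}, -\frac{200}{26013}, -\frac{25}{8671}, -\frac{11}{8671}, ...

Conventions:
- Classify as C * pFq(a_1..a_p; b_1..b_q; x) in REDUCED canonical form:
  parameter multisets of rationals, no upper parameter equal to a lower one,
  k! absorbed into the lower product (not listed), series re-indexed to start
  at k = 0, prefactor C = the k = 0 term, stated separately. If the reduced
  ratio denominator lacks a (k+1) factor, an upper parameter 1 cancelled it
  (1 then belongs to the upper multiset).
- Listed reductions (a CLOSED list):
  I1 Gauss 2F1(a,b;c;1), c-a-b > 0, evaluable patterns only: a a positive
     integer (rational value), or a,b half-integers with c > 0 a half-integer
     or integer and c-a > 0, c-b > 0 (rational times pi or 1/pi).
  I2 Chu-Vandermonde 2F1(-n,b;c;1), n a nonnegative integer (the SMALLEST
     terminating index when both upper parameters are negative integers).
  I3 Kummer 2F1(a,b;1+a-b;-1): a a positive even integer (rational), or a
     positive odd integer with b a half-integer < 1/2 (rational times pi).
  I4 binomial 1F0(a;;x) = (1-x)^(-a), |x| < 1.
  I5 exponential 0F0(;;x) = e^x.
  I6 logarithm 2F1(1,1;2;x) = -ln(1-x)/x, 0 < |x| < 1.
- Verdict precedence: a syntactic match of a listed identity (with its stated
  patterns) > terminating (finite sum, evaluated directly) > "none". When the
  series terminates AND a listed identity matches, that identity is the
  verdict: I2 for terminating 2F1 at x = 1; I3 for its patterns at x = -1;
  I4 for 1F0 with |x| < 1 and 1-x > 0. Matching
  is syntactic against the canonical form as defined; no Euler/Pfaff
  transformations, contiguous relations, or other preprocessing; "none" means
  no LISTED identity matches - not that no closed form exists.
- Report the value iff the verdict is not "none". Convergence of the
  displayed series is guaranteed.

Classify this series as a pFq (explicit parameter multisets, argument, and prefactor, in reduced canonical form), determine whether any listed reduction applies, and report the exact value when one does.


This is \frac{4}{3} * 2F1(-\frac{1}{3}, 3; \frac{23}{3}; 1) in reduced canonical form. Verdict (x = 1): the Gauss summation I1 applies (x = 1: the Gamma ratio telescopes since c-a-b = 5 > 0 and a = 3 in Z>0). Its exact value is \frac{272}{243}.

First insight: t_0 being \frac{4}{3}, the running product (C = 4/3, x = 1) telescopes to a rising factorial.
Consecutive-term ratio: r(k) = 1 * (k-\frac{1}{3}) (k+3) / [(k+\frac{23}{3}) (k+1)] - poly over poly, x = 1 from leading terms; C = \frac{4}{3} at k = 0.


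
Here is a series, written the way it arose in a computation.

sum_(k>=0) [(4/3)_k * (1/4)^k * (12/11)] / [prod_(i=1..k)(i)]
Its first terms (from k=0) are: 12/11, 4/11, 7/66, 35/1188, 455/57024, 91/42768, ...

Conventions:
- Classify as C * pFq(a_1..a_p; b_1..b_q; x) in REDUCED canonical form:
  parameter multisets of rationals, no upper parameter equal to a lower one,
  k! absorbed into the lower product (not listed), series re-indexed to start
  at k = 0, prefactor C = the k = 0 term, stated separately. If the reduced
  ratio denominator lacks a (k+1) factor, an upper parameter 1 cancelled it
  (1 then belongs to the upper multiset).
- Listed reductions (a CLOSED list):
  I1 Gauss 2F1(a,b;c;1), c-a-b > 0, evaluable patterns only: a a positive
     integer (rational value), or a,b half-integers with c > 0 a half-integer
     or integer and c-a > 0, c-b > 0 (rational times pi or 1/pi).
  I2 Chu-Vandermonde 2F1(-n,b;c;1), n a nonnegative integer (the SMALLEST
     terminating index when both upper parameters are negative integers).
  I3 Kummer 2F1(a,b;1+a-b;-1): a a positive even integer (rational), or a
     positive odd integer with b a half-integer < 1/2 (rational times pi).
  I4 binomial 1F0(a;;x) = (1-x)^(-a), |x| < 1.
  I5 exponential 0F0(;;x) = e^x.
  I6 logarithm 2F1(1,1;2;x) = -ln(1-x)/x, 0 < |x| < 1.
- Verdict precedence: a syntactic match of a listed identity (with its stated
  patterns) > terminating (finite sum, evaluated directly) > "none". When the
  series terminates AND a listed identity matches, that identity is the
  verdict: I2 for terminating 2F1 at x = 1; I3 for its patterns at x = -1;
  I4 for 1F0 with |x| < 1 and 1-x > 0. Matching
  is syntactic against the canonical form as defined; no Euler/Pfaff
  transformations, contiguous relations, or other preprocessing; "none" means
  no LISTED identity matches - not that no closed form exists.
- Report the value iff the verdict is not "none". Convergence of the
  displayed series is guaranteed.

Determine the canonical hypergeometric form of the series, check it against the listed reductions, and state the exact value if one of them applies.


Canonical form: C = 12/11 times 1F0 with upper {4/3}, lower {-}, x = 1/4. Verdict: binomial (I4) matches (the 1F0 binomial series: exponent -4/3, x = 1/4). Value: (12/11) * (3/4)^(-4/3).

The tell: from the first term 12/11: the product of the first k integers (C = 12/11) is k!.
Adjacent-term ratio: r(k) = (1/4) * (k+4/3) / [(k+1)] - rational in k. x = (1/4); t_0 = 12/11; negate the roots.


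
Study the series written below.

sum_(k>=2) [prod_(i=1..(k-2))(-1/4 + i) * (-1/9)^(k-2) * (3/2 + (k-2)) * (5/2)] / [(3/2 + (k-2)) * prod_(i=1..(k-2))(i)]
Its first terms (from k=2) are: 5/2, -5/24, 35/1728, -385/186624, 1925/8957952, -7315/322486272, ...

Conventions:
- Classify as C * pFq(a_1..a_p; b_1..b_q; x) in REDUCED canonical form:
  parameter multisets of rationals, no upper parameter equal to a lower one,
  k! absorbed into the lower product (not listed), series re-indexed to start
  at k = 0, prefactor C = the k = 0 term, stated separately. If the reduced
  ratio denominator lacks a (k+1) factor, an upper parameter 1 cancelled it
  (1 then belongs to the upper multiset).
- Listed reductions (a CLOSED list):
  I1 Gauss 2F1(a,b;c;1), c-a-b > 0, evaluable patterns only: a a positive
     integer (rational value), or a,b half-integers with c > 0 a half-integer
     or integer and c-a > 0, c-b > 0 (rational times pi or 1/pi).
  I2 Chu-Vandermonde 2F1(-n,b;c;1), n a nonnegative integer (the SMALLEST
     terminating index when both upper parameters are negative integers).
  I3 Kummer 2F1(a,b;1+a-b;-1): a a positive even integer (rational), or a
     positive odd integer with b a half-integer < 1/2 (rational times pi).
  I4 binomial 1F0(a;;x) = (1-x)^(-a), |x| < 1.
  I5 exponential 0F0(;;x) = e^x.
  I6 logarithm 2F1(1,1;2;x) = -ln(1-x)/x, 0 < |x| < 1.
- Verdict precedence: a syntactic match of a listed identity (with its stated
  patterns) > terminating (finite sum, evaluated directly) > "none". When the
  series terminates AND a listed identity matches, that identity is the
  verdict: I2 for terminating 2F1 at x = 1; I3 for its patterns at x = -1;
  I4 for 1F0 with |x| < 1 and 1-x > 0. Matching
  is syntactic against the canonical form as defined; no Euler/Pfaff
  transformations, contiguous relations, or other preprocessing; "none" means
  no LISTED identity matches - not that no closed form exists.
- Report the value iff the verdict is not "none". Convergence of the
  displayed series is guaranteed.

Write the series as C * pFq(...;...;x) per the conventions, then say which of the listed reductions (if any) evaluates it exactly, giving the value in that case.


Classification (C = 5/2): 1F0 with upper {3/4}, lower {-}, argument x = -1/9. Verdict at x = -1/9: binomial (I4) matches (the 1F0 binomial series: exponent -3/4, x = -1/9). Exact value: (5/2) * (10/9)^(-3/4).

Structural cue: t_0 = 5/2 here, and the product of the first k integers (prefactor 5/2) is k!.
Step ratio: r(k) = (-1/9) * (k+3/4) / [(k+1)] - rational; roots negated = parameters, x = (-1/9), C = 5/2.


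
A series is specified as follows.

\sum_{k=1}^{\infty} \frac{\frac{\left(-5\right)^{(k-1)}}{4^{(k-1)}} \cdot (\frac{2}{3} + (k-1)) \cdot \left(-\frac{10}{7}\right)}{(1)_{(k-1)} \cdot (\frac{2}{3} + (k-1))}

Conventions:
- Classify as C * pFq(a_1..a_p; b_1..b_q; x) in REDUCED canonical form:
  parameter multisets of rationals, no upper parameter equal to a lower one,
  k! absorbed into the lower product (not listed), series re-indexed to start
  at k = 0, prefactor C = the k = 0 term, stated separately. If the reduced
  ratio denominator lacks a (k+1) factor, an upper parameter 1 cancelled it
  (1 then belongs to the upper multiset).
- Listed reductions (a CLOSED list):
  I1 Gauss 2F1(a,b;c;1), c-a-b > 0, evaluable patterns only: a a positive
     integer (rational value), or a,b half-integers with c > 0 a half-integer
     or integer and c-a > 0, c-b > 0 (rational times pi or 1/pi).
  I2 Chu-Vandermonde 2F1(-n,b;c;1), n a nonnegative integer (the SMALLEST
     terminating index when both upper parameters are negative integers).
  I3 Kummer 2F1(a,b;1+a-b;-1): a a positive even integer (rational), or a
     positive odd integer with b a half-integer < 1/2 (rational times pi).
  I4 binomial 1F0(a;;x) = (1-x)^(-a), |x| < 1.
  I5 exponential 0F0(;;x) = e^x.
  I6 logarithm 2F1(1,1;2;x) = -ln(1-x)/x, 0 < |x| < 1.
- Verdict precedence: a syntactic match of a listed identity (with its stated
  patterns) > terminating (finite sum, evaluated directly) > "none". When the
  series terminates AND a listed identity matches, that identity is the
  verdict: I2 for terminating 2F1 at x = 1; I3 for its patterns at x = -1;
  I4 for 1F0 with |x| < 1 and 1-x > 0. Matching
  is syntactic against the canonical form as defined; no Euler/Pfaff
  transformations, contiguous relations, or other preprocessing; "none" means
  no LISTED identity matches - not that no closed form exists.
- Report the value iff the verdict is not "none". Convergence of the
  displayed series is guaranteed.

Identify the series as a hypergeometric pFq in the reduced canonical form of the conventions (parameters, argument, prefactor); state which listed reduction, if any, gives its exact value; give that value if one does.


Prefactor -\frac{10}{7}, argument -\frac{5}{4}: 0F0 with upper {-} over lower {-}. Verdict at x = -\frac{5}{4}: the exponential series (I5) matches (the 0F0 exponential series at x = -\frac{5}{4}). Exact value: \left(-\frac{10}{7}\right) \cdot e^{-\frac{5}{4}}.

Key step: t_0 being -\frac{10}{7}, k + 2/3 divides numerator and denominator alike; C = -10/7 after cancelling.
Adjacent-term ratio: r(k) = -\frac{5}{4} * 1 / [(k+1)] - rational; roots negated = parameters, x = -\frac{5}{4}, C = -\frac{10}{7}.


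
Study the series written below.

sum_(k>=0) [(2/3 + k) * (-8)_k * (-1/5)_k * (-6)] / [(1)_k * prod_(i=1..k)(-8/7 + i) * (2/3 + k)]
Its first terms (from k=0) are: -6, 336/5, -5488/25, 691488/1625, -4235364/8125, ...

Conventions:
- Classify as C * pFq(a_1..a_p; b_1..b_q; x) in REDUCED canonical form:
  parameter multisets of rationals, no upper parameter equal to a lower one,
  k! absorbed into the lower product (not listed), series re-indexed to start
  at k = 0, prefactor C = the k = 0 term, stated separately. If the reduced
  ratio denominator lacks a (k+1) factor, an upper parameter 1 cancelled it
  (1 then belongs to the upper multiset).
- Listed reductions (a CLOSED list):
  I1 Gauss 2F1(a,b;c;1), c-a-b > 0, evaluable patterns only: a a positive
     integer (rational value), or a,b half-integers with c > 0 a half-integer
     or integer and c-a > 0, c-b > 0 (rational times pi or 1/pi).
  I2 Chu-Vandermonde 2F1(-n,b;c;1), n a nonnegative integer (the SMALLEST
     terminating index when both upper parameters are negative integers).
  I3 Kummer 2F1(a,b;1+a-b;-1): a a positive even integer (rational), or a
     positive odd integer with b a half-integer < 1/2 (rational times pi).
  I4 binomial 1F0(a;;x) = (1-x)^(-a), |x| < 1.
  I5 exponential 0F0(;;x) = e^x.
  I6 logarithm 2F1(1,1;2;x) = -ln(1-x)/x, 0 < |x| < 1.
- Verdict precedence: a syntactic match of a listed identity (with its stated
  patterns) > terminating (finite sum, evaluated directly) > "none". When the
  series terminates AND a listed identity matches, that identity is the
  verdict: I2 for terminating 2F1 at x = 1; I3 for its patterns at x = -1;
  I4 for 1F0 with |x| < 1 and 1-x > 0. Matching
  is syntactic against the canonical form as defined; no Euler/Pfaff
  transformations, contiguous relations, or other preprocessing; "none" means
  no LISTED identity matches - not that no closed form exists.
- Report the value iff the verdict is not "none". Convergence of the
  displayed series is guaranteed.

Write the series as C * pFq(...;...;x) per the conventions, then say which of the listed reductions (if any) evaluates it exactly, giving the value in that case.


Prefactor -6, argument 1: 2F1 with upper {-8, -1/5} over lower {-1/7}. Verdict at x = 1: the Chu-Vandermonde identity I2 matches (terminating 2F1 at x = 1 with n = 8, b = -1/5, c = -1/7). Hence: 16700340757/4083984375.

The tell: from the first term -6: the lower running product (C = -6, x = 1) is a rising factorial.
Term ratio: r(k) = 1 * (k-8) (k-1/5) / [(k-1/7) (k+1)] - rational; roots negated = parameters, x = 1, C = -6.


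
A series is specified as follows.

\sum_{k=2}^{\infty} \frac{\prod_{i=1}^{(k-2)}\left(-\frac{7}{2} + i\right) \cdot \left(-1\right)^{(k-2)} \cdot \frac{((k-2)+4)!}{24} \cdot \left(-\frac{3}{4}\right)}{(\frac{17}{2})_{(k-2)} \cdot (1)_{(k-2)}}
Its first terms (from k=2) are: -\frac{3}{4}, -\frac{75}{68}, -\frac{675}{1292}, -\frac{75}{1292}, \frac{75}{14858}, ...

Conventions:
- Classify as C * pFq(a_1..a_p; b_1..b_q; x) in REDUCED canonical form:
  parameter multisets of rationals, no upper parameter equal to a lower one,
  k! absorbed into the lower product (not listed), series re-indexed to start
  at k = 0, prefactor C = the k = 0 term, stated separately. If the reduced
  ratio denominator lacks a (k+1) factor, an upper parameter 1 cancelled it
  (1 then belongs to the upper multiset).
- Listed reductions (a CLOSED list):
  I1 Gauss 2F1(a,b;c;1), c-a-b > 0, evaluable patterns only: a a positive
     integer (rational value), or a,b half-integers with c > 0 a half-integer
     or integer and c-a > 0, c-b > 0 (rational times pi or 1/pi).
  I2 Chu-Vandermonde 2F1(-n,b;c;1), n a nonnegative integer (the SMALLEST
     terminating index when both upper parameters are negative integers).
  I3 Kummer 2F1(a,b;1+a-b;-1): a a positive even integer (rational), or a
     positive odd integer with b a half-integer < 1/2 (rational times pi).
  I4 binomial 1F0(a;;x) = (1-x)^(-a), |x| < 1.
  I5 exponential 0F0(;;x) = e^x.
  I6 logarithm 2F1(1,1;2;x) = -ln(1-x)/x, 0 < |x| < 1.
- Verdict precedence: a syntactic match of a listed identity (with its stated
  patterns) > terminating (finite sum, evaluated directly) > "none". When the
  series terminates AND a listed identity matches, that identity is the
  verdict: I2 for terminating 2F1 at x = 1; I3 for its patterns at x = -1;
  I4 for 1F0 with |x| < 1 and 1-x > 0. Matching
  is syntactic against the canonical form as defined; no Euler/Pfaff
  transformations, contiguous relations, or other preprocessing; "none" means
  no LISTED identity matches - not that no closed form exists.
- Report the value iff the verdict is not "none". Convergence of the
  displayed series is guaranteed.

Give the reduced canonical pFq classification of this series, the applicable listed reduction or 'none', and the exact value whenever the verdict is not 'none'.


x = -1 here; the reduced form reads 2F1, upper {-\frac{5}{2}, 5}, lower {\frac{17}{2}}, C = -\frac{3}{4}. Verdict: the Kummer evaluation I3 matches (x = -1; c = \frac{17}{2} equals 1+a-b for upper {-\frac{5}{2}, 5}: listed pattern). Value: \left(-\frac{405405}{524288}\right) \cdot \pi.

First insight: x = -1 and the running product (prefactor -3/4) telescopes to a rising factorial.
Ratio: r(k) = -1 * (k-\frac{5}{2}) (k+5) / [(k+\frac{17}{2}) (k+1)] - rational in k, leading ratio -1; with t_0 = -\frac{3}{4}, classification follows.


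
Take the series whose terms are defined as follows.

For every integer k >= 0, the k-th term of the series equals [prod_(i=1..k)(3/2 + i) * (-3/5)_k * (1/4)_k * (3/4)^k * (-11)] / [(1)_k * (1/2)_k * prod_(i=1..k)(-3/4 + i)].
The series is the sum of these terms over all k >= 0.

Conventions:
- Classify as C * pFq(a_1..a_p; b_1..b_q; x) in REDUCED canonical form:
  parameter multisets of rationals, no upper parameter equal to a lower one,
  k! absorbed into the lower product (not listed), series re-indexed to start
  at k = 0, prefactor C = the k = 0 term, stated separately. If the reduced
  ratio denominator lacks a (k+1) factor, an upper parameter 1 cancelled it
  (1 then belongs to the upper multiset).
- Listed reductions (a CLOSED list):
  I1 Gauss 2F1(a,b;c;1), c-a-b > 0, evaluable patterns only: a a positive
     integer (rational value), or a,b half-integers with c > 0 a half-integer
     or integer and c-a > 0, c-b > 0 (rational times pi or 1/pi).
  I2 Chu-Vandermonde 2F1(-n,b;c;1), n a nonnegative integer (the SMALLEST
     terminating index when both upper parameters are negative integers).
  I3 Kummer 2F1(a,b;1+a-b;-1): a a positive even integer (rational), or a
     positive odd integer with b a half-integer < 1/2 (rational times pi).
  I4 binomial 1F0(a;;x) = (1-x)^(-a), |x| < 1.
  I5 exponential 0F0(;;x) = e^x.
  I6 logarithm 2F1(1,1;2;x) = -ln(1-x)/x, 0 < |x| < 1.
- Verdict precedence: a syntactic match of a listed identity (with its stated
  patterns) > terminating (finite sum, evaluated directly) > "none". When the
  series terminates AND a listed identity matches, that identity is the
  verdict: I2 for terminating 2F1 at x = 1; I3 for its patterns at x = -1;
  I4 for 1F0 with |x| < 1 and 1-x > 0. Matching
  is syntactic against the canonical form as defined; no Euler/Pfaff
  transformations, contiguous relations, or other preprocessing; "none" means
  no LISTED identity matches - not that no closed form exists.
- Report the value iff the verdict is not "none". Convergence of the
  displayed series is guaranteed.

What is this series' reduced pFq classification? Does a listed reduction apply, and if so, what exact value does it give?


x = 3/4 here; the reduced form reads 2F1, upper {-3/5, 5/2}, lower {1/2}, C = -11. Verdict: no listed reduction: x = 3/4 and upper {-3/5, 5/2} fail every I1-I6 pattern.

Key step: from the first term -11: the lower running product (prefactor -11) is a rising factorial.
Ratio: r(k) = (3/4) * (k-3/5) (k+5/2) / [(k+1/2) (k+1)] - rational in k. x = (3/4); t_0 = -11; negate the roots.
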